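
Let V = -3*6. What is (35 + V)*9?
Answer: 153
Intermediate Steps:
V = -18
(35 + V)*9 = (35 - 18)*9 = 17*9 = 153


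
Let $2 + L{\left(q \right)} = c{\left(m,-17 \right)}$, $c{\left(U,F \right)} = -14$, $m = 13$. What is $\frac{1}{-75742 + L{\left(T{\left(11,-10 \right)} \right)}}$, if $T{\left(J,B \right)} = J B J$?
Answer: $- \frac{1}{75758} \approx -1.32 \cdot 10^{-5}$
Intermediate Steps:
$T{\left(J,B \right)} = B J^{2}$ ($T{\left(J,B \right)} = B J J = B J^{2}$)
$L{\left(q \right)} = -16$ ($L{\left(q \right)} = -2 - 14 = -16$)
$\frac{1}{-75742 + L{\left(T{\left(11,-10 \right)} \right)}} = \frac{1}{-75742 - 16} = \frac{1}{-75758} = - \frac{1}{75758}$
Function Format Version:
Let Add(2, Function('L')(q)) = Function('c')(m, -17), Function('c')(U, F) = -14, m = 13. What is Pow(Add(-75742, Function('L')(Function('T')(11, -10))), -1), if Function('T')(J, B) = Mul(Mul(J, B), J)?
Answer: Rational(-1, 75758) ≈ -1.3200e-5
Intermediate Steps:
Function('T')(J, B) = Mul(B, Pow(J, 2)) (Function('T')(J, B) = Mul(Mul(B, J), J) = Mul(B, Pow(J, 2)))
Function('L')(q) = -16 (Function('L')(q) = Add(-2, -14) = -16)
Pow(Add(-75742, Function('L')(Function('T')(11, -10))), -1) = Pow(Add(-75742, -16), -1) = Pow(-75758, -1) = Rational(-1, 75758)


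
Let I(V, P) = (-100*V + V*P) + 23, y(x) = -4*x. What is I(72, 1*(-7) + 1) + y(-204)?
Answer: -6793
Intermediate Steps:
I(V, P) = 23 - 100*V + P*V (I(V, P) = (-100*V + P*V) + 23 = 23 - 100*V + P*V)
I(72, 1*(-7) + 1) + y(-204) = (23 - 100*72 + (1*(-7) + 1)*72) - 4*(-204) = (23 - 7200 + (-7 + 1)*72) + 816 = (23 - 7200 - 6*72) + 816 = (23 - 7200 - 432) + 816 = -7609 + 816 = -6793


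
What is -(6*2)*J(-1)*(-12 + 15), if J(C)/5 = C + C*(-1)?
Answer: 0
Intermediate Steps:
J(C) = 0 (J(C) = 5*(C + C*(-1)) = 5*(C - C) = 5*0 = 0)
-(6*2)*J(-1)*(-12 + 15) = -(6*2)*0*(-12 + 15) = -12*0*3 = -0*3 = -1*0 = 0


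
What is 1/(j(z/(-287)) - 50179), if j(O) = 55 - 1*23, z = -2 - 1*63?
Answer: -1/50147 ≈ -1.9941e-5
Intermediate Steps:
z = -65 (z = -2 - 63 = -65)
j(O) = 32 (j(O) = 55 - 23 = 32)
1/(j(z/(-287)) - 50179) = 1/(32 - 50179) = 1/(-50147) = -1/50147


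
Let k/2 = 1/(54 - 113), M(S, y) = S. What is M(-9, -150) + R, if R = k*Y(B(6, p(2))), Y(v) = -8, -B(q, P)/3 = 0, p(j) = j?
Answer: -515/59 ≈ -8.7288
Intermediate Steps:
B(q, P) = 0 (B(q, P) = -3*0 = 0)
k = -2/59 (k = 2/(54 - 113) = 2/(-59) = 2*(-1/59) = -2/59 ≈ -0.033898)
R = 16/59 (R = -2/59*(-8) = 16/59 ≈ 0.27119)
M(-9, -150) + R = -9 + 16/59 = -515/59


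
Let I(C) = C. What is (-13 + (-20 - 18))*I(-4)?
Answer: 204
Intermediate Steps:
(-13 + (-20 - 18))*I(-4) = (-13 + (-20 - 18))*(-4) = (-13 - 38)*(-4) = -51*(-4) = 204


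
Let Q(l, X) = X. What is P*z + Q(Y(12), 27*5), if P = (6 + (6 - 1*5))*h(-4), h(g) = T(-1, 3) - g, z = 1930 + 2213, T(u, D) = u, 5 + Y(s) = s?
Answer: 87138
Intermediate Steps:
Y(s) = -5 + s
z = 4143
h(g) = -1 - g
P = 21 (P = (6 + (6 - 1*5))*(-1 - 1*(-4)) = (6 + (6 - 5))*(-1 + 4) = (6 + 1)*3 = 7*3 = 21)
P*z + Q(Y(12), 27*5) = 21*4143 + 27*5 = 87003 + 135 = 87138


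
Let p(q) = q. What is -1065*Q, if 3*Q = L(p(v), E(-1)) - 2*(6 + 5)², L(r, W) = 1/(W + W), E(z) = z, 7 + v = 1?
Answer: 172175/2 ≈ 86088.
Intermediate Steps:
v = -6 (v = -7 + 1 = -6)
L(r, W) = 1/(2*W)
Q = -485/6 (Q = ((½)/(-1) - 2*(6 + 5)²)/3 = ((½)*(-1) - 2*11²)/3 = (-½ - 2*121)/3 = (-½ - 242)/3 = (⅓)*(-485/2) = -485/6 ≈ -80.833)
-1065*Q = -1065*(-485/6) = 172175/2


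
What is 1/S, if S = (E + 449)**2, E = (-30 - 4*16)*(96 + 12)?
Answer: 1/94148209 ≈ 1.0622e-8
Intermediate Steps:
E = -10152 (E = (-30 - 64)*108 = -94*108 = -10152)
S = 94148209 (S = (-10152 + 449)**2 = (-9703)**2 = 94148209)
1/S = 1/94148209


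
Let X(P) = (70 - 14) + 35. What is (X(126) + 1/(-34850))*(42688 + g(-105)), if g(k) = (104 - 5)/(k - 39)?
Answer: 2166021852953/557600 ≈ 3.8845e+6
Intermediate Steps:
X(P) = 91 (X(P) = 56 + 35 = 91)
g(k) = 99/(-39 + k)
(X(126) + 1/(-34850))*(42688 + g(-105)) = (91 + 1/(-34850))*(42688 + 99/(-39 - 105)) = (91 - 1/34850)*(42688 + 99/(-144)) = 3171349*(42688 + 99*(-1/144))/34850 = 3171349*(42688 - 11/16)/34850 = (3171349/34850)*(682997/16) = 2166021852953/557600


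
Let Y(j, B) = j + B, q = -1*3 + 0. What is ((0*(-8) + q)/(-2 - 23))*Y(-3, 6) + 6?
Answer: 159/25 ≈ 6.3600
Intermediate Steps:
q = -3 (q = -3 + 0 = -3)
Y(j, B) = B + j
((0*(-8) + q)/(-2 - 23))*Y(-3, 6) + 6 = ((0*(-8) - 3)/(-2 - 23))*(6 - 3) + 6 = ((0 - 3)/(-25))*3 + 6 = -3*(-1/25)*3 + 6 = (3/25)*3 + 6 = 9/25 + 6 = 159/25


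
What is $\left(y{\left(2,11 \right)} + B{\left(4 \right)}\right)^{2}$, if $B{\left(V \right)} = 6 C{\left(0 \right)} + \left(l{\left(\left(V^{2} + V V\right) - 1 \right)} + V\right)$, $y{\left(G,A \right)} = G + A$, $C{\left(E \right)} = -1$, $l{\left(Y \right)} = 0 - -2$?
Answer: $169$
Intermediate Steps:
$l{\left(Y \right)} = 2$ ($l{\left(Y \right)} = 0 + 2 = 2$)
$y{\left(G,A \right)} = A + G$
$B{\left(V \right)} = -4 + V$ ($B{\left(V \right)} = 6 \left(-1\right) + \left(2 + V\right) = -6 + \left(2 + V\right) = -4 + V$)
$\left(y{\left(2,11 \right)} + B{\left(4 \right)}\right)^{2} = \left(\left(11 + 2\right) + \left(-4 + 4\right)\right)^{2} = \left(13 + 0\right)^{2} = 13^{2} = 169$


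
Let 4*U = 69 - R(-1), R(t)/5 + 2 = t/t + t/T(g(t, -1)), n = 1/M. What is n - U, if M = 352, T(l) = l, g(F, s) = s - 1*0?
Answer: -6071/352 ≈ -17.247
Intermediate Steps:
g(F, s) = s (g(F, s) = s + 0 = s)
n = 1/352 ≈ 0.0028409
R(t) = -5 - 5*t (R(t) = -10 + 5*(t/t + t/(-1)) = -10 + 5*(1 + t*(-1)) = -10 + 5*(1 - t) = -10 + (5 - 5*t) = -5 - 5*t)
U = 69/4 (U = (69 - (-5 - 5*(-1)))/4 = (69 - (-5 + 5))/4 = (69 - 1*0)/4 = (69 + 0)/4 = (¼)*69 = 69/4 ≈ 17.250)
n - U = 1/352 - 1*69/4 = 1/352 - 69/4 = -6071/352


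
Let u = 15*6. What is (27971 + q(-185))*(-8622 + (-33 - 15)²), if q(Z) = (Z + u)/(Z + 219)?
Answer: -3003953121/17 ≈ -1.7670e+8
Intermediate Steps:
u = 90
q(Z) = (90 + Z)/(219 + Z) (q(Z) = (Z + 90)/(Z + 219) = (90 + Z)/(219 + Z))
(27971 + q(-185))*(-8622 + (-33 - 15)²) = (27971 + (90 - 185)/(219 - 185))*(-8622 + (-33 - 15)²) = (27971 - 95/34)*(-8622 + (-48)²) = (27971 + (1/34)*(-95))*(-8622 + 2304) = (27971 - 95/34)*(-6318) = (950919/34)*(-6318) = -3003953121/17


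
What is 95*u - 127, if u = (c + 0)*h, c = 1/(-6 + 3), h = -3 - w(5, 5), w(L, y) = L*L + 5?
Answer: 918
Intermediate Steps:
w(L, y) = 5 + L² (w(L, y) = L² + 5 = 5 + L²)
h = -33 (h = -3 - (5 + 5²) = -3 - (5 + 25) = -3 - 1*30 = -3 - 30 = -33)
c = -⅓ (c = 1/(-3) = -⅓ ≈ -0.33333)
u = 11 (u = (-⅓ + 0)*(-33) = -⅓*(-33) = 11)
95*u - 127 = 95*11 - 127 = 1045 - 127 = 918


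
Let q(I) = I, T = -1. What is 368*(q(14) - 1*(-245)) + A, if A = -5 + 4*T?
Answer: 95303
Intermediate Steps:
A = -9 (A = -5 + 4*(-1) = -5 - 4 = -9)
368*(q(14) - 1*(-245)) + A = 368*(14 - 1*(-245)) - 9 = 368*(14 + 245) - 9 = 368*259 - 9 = 95312 - 9 = 95303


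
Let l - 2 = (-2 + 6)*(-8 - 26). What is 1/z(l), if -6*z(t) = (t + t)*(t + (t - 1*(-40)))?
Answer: -1/10184 ≈ -9.8193e-5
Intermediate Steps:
l = -134 (l = 2 + (-2 + 6)*(-8 - 26) = 2 + 4*(-34) = 2 - 136 = -134)
z(t) = -t*(40 + 2*t)/3 (z(t) = -(t + t)*(t + (t - 1*(-40)))/6 = -2*t*(t + (t + 40))/6 = -2*t*(t + (40 + t))/6 = -2*t*(40 + 2*t)/6 = -t*(40 + 2*t)/3)
1/z(l) = 1/(-⅔*(-134)*(20 - 134)) = 1/(-⅔*(-134)*(-114)) = 1/(-10184) = -1/10184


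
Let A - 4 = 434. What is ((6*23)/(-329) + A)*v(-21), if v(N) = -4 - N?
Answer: 2447388/329 ≈ 7438.9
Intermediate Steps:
A = 438 (A = 4 + 434 = 438)
((6*23)/(-329) + A)*v(-21) = ((6*23)/(-329) + 438)*(-4 - 1*(-21)) = (138*(-1/329) + 438)*(-4 + 21) = (-138/329 + 438)*17 = (143964/329)*17 = 2447388/329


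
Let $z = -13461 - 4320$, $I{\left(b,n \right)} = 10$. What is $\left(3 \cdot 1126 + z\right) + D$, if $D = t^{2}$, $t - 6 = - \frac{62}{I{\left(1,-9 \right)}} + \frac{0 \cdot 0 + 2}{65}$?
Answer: $- \frac{60852554}{4225} \approx -14403.0$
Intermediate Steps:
$t = - \frac{11}{65}$ ($t = 6 - \left(\frac{31}{5} - \frac{0 \cdot 0 + 2}{65}\right) = 6 - \left(\frac{31}{5} - \left(0 + 2\right) \frac{1}{65}\right) = 6 + \left(- \frac{31}{5} + 2 \cdot \frac{1}{65}\right) = 6 + \left(- \frac{31}{5} + \frac{2}{65}\right) = 6 - \frac{401}{65} = - \frac{11}{65} \approx -0.16923$)
$D = \frac{121}{4225}$ ($D = \left(- \frac{11}{65}\right)^{2} = \frac{121}{4225} \approx 0.028639$)
$z = -17781$ ($z = -13461 - 4320 = -17781$)
$\left(3 \cdot 1126 + z\right) + D = \left(3 \cdot 1126 - 17781\right) + \frac{121}{4225} = \left(3378 - 17781\right) + \frac{121}{4225} = -14403 + \frac{121}{4225} = - \frac{60852554}{4225}$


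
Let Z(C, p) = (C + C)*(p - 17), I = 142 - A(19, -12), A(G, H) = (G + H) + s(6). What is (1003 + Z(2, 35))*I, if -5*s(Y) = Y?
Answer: 146415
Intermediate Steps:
s(Y) = -Y/5
A(G, H) = -6/5 + G + H (A(G, H) = (G + H) - ⅕*6 = (G + H) - 6/5 = -6/5 + G + H)
I = 681/5 (I = 142 - (-6/5 + 19 - 12) = 142 - 1*29/5 = 142 - 29/5 = 681/5 ≈ 136.20)
Z(C, p) = 2*C*(-17 + p) (Z(C, p) = (2*C)*(-17 + p) = 2*C*(-17 + p))
(1003 + Z(2, 35))*I = (1003 + 2*2*(-17 + 35))*(681/5) = (1003 + 2*2*18)*(681/5) = (1003 + 72)*(681/5) = 1075*(681/5) = 146415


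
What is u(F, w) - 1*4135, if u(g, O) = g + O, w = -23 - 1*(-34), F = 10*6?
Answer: -4064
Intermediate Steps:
F = 60
w = 11 (w = -23 + 34 = 11)
u(g, O) = O + g
u(F, w) - 1*4135 = (11 + 60) - 1*4135 = 71 - 4135 = -4064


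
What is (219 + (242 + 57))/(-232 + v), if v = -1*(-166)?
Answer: -259/33 ≈ -7.8485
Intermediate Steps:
v = 166
(219 + (242 + 57))/(-232 + v) = (219 + (242 + 57))/(-232 + 166) = (219 + 299)/(-66) = 518*(-1/66) = -259/33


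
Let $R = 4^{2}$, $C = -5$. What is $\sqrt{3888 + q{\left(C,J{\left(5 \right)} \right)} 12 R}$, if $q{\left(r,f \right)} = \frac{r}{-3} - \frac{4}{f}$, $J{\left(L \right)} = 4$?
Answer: $4 \sqrt{251} \approx 63.372$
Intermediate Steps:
$q{\left(r,f \right)} = - \frac{4}{f} - \frac{r}{3}$ ($q{\left(r,f \right)} = r \left(- \frac{1}{3}\right) - \frac{4}{f} = - \frac{r}{3} - \frac{4}{f} = - \frac{4}{f} - \frac{r}{3}$)
$R = 16$
$\sqrt{3888 + q{\left(C,J{\left(5 \right)} \right)} 12 R} = \sqrt{3888 + \left(- \frac{4}{4} - - \frac{5}{3}\right) 12 \cdot 16} = \sqrt{3888 + \left(\left(-4\right) \frac{1}{4} + \frac{5}{3}\right) 12 \cdot 16} = \sqrt{3888 + \left(-1 + \frac{5}{3}\right) 12 \cdot 16} = \sqrt{3888 + \frac{2}{3} \cdot 12 \cdot 16} = \sqrt{3888 + 8 \cdot 16} = \sqrt{3888 + 128} = \sqrt{4016} = 4 \sqrt{251}$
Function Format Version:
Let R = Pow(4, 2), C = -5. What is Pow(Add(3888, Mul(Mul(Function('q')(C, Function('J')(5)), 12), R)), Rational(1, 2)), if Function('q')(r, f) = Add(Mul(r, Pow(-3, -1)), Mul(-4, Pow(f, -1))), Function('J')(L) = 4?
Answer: Mul(4, Pow(251, Rational(1, 2))) ≈ 63.372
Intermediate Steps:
Function('q')(r, f) = Add(Mul(-4, Pow(f, -1)), Mul(Rational(-1, 3), r)) (Function('q')(r, f) = Add(Mul(r, Rational(-1, 3)), Mul(-4, Pow(f, -1))) = Add(Mul(Rational(-1, 3), r), Mul(-4, Pow(f, -1))) = Add(Mul(-4, Pow(f, -1)), Mul(Rational(-1, 3), r)))
R = 16
Pow(Add(3888, Mul(Mul(Function('q')(C, Function('J')(5)), 12), R)), Rational(1, 2)) = Pow(Add(3888, Mul(Mul(Add(Mul(-4, Pow(4, -1)), Mul(Rational(-1, 3), -5)), 12), 16)), Rational(1, 2)) = Pow(Add(3888, Mul(Mul(Add(Mul(-4, Rational(1, 4)), Rational(5, 3)), 12), 16)), Rational(1, 2)) = Pow(Add(3888, Mul(Mul(Add(-1, Rational(5, 3)), 12), 16)), Rational(1, 2)) = Pow(Add(3888, Mul(Mul(Rational(2, 3), 12), 16)), Rational(1, 2)) = Pow(Add(3888, Mul(8, 16)), Rational(1, 2)) = Pow(Add(3888, 128), Rational(1, 2)) = Pow(4016, Rational(1, 2)) = Mul(4, Pow(251, Rational(1, 2)))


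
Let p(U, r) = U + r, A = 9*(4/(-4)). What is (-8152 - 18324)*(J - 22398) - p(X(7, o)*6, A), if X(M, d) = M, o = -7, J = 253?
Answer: 586310987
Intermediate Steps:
A = -9 (A = 9*(4*(-¼)) = 9*(-1) = -9)
(-8152 - 18324)*(J - 22398) - p(X(7, o)*6, A) = (-8152 - 18324)*(253 - 22398) - (7*6 - 9) = -26476*(-22145) - (42 - 9) = 586311020 - 1*33 = 586311020 - 33 = 586310987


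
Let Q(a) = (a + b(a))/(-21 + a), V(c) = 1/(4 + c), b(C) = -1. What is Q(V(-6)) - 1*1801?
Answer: -77440/43 ≈ -1800.9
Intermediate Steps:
Q(a) = (-1 + a)/(-21 + a) (Q(a) = (a - 1)/(-21 + a) = (-1 + a)/(-21 + a))
Q(V(-6)) - 1*1801 = (-1 + 1/(4 - 6))/(-21 + 1/(4 - 6)) - 1*1801 = (-1 + 1/(-2))/(-21 + 1/(-2)) - 1801 = (-1 - ½)/(-21 - ½) - 1801 = -3/2/(-43/2) - 1801 = -2/43*(-3/2) - 1801 = 3/43 - 1801 = -77440/43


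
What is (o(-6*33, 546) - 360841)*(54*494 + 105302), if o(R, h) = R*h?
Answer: -61890951122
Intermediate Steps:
(o(-6*33, 546) - 360841)*(54*494 + 105302) = (-6*33*546 - 360841)*(54*494 + 105302) = (-198*546 - 360841)*(26676 + 105302) = (-108108 - 360841)*131978 = -468949*131978 = -61890951122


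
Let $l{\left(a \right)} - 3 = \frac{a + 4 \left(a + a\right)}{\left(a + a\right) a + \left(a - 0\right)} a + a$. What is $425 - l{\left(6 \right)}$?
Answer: $\frac{5354}{13} \approx 411.85$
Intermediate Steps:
$l{\left(a \right)} = 3 + a + \frac{9 a^{2}}{a + 2 a^{2}}$ ($l{\left(a \right)} = 3 + \left(\frac{a + 4 \left(a + a\right)}{\left(a + a\right) a + \left(a - 0\right)} a + a\right) = 3 + \left(\frac{a + 4 \cdot 2 a}{2 a a + \left(a + 0\right)} a + a\right) = 3 + \left(\frac{a + 8 a}{2 a^{2} + a} a + a\right) = 3 + \left(\frac{9 a}{a + 2 a^{2}} a + a\right) = 3 + \left(\frac{9 a^{2}}{a + 2 a^{2}} + a\right) = 3 + \left(a + \frac{9 a^{2}}{a + 2 a^{2}}\right) = 3 + a + \frac{9 a^{2}}{a + 2 a^{2}}$)
$425 - l{\left(6 \right)} = 425 - \frac{3 + 2 \cdot 6^{2} + 16 \cdot 6}{1 + 2 \cdot 6} = 425 - \frac{3 + 2 \cdot 36 + 96}{1 + 12} = 425 - \frac{3 + 72 + 96}{13} = 425 - \frac{1}{13} \cdot 171 = 425 - \frac{171}{13} = \frac{5354}{13}$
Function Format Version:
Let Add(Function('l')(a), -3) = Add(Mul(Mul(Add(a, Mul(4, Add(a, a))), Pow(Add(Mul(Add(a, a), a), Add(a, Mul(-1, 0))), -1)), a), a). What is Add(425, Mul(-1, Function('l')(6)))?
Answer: Rational(5354, 13) ≈ 411.85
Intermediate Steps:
Function('l')(a) = Add(3, a, Mul(9, Pow(a, 2), Pow(Add(a, Mul(2, Pow(a, 2))), -1))) (Function('l')(a) = Add(3, Add(Mul(Mul(Add(a, Mul(4, Add(a, a))), Pow(Add(Mul(Add(a, a), a), Add(a, Mul(-1, 0))), -1)), a), a)) = Add(3, Add(Mul(Mul(Add(a, Mul(4, Mul(2, a))), Pow(Add(Mul(Mul(2, a), a), Add(a, 0)), -1)), a), a)) = Add(3, Add(Mul(Mul(Add(a, Mul(8, a)), Pow(Add(Mul(2, Pow(a, 2)), a), -1)), a), a)) = Add(3, Add(Mul(Mul(Mul(9, a), Pow(Add(a, Mul(2, Pow(a, 2))), -1)), a), a)) = Add(3, Add(Mul(Mul(9, a, Pow(Add(a, Mul(2, Pow(a, 2))), -1)), a), a)) = Add(3, Add(Mul(9, Pow(a, 2), Pow(Add(a, Mul(2, Pow(a, 2))), -1)), a)) = Add(3, Add(a, Mul(9, Pow(a, 2), Pow(Add(a, Mul(2, Pow(a, 2))), -1)))) = Add(3, a, Mul(9, Pow(a, 2), Pow(Add(a, Mul(2, Pow(a, 2))), -1))))
Add(425, Mul(-1, Function('l')(6))) = Add(425, Mul(-1, Mul(Pow(Add(1, Mul(2, 6)), -1), Add(3, Mul(2, Pow(6, 2)), Mul(16, 6))))) = Add(425, Mul(-1, Mul(Pow(Add(1, 12), -1), Add(3, Mul(2, 36), 96)))) = Add(425, Mul(-1, Mul(Pow(13, -1), Add(3, 72, 96)))) = Add(425, Mul(-1, Mul(Rational(1, 13), 171))) = Add(425, Mul(-1, Rational(171, 13))) = Add(425, Rational(-171, 13)) = Rational(5354, 13)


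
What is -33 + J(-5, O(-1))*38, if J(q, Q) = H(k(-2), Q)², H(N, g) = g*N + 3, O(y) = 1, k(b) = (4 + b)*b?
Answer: 5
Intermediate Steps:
k(b) = b*(4 + b)
H(N, g) = 3 + N*g (H(N, g) = N*g + 3 = 3 + N*g)
J(q, Q) = (3 - 4*Q)² (J(q, Q) = (3 + (-2*(4 - 2))*Q)² = (3 + (-2*2)*Q)² = (3 - 4*Q)²)
-33 + J(-5, O(-1))*38 = -33 + (3 - 4*1)²*38 = -33 + (3 - 4)²*38 = -33 + (-1)²*38 = -33 + 1*38 = -33 + 38 = 5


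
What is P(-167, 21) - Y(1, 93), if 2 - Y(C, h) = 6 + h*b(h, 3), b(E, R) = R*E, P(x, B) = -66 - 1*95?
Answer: 25790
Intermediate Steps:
P(x, B) = -161 (P(x, B) = -66 - 95 = -161)
b(E, R) = E*R
Y(C, h) = -4 - 3*h² (Y(C, h) = 2 - (6 + h*(h*3)) = 2 - (6 + h*(3*h)) = 2 - (6 + 3*h²) = 2 + (-6 - 3*h²) = -4 - 3*h²)
P(-167, 21) - Y(1, 93) = -161 - (-4 - 3*93²) = -161 - (-4 - 3*8649) = -161 - (-4 - 25947) = -161 - 1*(-25951) = -161 + 25951 = 25790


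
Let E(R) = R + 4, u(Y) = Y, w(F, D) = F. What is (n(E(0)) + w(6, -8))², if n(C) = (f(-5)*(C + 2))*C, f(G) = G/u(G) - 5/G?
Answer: 2916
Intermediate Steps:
f(G) = 1 - 5/G (f(G) = G/G - 5/G = 1 - 5/G)
E(R) = 4 + R
n(C) = C*(4 + 2*C) (n(C) = (((-5 - 5)/(-5))*(C + 2))*C = ((-⅕*(-10))*(2 + C))*C = (2*(2 + C))*C = (4 + 2*C)*C = C*(4 + 2*C))
(n(E(0)) + w(6, -8))² = (2*(4 + 0)*(2 + (4 + 0)) + 6)² = (2*4*(2 + 4) + 6)² = (2*4*6 + 6)² = (48 + 6)² = 54² = 2916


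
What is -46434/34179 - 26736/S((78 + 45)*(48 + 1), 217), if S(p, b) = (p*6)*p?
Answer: -562284922670/413847637497 ≈ -1.3587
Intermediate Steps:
S(p, b) = 6*p**2 (S(p, b) = (6*p)*p = 6*p**2)
-46434/34179 - 26736/S((78 + 45)*(48 + 1), 217) = -46434/34179 - 26736*1/(6*(48 + 1)**2*(78 + 45)**2) = -46434*1/34179 - 26736/(6*(123*49)**2) = -15478/11393 - 26736/(6*6027**2) = -15478/11393 - 26736/(6*36324729) = -15478/11393 - 26736/217948374 = -15478/11393 - 26736*1/217948374 = -15478/11393 - 4456/36324729 = -562284922670/413847637497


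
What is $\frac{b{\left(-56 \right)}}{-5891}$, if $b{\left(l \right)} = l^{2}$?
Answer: $- \frac{3136}{5891} \approx -0.53234$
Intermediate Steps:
$\frac{b{\left(-56 \right)}}{-5891} = \frac{\left(-56\right)^{2}}{-5891} = 3136 \left(- \frac{1}{5891}\right) = - \frac{3136}{5891}$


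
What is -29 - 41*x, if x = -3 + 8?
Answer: -234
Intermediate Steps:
x = 5
-29 - 41*x = -29 - 41*5 = -29 - 205 = -234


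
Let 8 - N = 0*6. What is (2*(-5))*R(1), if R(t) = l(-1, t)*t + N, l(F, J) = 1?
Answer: -90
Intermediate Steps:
N = 8 (N = 8 - 0*6 = 8 - 1*0 = 8 + 0 = 8)
R(t) = 8 + t (R(t) = 1*t + 8 = t + 8 = 8 + t)
(2*(-5))*R(1) = (2*(-5))*(8 + 1) = -10*9 = -90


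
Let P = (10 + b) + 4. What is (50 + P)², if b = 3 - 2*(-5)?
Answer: 5929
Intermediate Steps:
b = 13 (b = 3 + 10 = 13)
P = 27 (P = (10 + 13) + 4 = 23 + 4 = 27)
(50 + P)² = (50 + 27)² = 77² = 5929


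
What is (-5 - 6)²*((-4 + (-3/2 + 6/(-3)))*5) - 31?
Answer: -9137/2 ≈ -4568.5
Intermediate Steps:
(-5 - 6)²*((-4 + (-3/2 + 6/(-3)))*5) - 31 = (-11)²*((-4 + (-3*½ + 6*(-⅓)))*5) - 31 = 121*((-4 + (-3/2 - 2))*5) - 31 = 121*((-4 - 7/2)*5) - 31 = 121*(-15/2*5) - 31 = 121*(-75/2) - 31 = -9075/2 - 31 = -9137/2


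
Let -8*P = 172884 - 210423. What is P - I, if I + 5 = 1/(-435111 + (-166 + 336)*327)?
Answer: 14262019667/3036168 ≈ 4697.4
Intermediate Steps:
P = 37539/8 (P = -(172884 - 210423)/8 = -1/8*(-37539) = 37539/8 ≈ 4692.4)
I = -1897606/379521 (I = -5 + 1/(-435111 + (-166 + 336)*327) = -5 + 1/(-435111 + 170*327) = -5 + 1/(-435111 + 55590) = -5 + 1/(-379521) = -5 - 1/379521 = -1897606/379521 ≈ -5.0000)
P - I = 37539/8 - 1*(-1897606/379521) = 37539/8 + 1897606/379521 = 14262019667/3036168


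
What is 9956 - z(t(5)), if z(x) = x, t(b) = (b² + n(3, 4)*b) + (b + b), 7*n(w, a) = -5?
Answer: 69472/7 ≈ 9924.6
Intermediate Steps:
n(w, a) = -5/7 (n(w, a) = (⅐)*(-5) = -5/7)
t(b) = b² + 9*b/7 (t(b) = (b² - 5*b/7) + (b + b) = (b² - 5*b/7) + 2*b = b² + 9*b/7)
9956 - z(t(5)) = 9956 - 5*(9 + 7*5)/7 = 9956 - 5*(9 + 35)/7 = 9956 - 5*44/7 = 9956 - 1*220/7 = 9956 - 220/7 = 69472/7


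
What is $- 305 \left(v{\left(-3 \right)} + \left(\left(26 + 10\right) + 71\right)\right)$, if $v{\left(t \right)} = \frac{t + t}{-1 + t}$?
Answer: $- \frac{66185}{2} \approx -33093.0$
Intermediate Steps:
$v{\left(t \right)} = \frac{2 t}{-1 + t}$
$- 305 \left(v{\left(-3 \right)} + \left(\left(26 + 10\right) + 71\right)\right) = - 305 \left(2 \left(-3\right) \frac{1}{-1 - 3} + \left(\left(26 + 10\right) + 71\right)\right) = - 305 \left(2 \left(-3\right) \frac{1}{-4} + \left(36 + 71\right)\right) = - 305 \left(2 \left(-3\right) \left(- \frac{1}{4}\right) + 107\right) = - 305 \left(\frac{3}{2} + 107\right) = \left(-305\right) \frac{217}{2} = - \frac{66185}{2}$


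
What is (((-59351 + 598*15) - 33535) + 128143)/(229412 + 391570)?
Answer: 44227/620982 ≈ 0.071221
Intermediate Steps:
(((-59351 + 598*15) - 33535) + 128143)/(229412 + 391570) = (((-59351 + 8970) - 33535) + 128143)/620982 = ((-50381 - 33535) + 128143)*(1/620982) = (-83916 + 128143)*(1/620982) = 44227*(1/620982) = 44227/620982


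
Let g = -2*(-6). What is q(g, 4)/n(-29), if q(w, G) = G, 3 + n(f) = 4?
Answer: 4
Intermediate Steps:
n(f) = 1 (n(f) = -3 + 4 = 1)
g = 12
q(g, 4)/n(-29) = 4/1 = 4*1 = 4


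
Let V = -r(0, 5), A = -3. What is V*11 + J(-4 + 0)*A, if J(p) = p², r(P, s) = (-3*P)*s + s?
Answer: -103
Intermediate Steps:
r(P, s) = s - 3*P*s (r(P, s) = -3*P*s + s = s - 3*P*s)
V = -5 (V = -5*(1 - 3*0) = -5*(1 + 0) = -5 ≈ -5.0000)
V*11 + J(-4 + 0)*A = -5*11 + (-4 + 0)²*(-3) = -55 + (-4)²*(-3) = -55 + 16*(-3) = -55 - 48 = -103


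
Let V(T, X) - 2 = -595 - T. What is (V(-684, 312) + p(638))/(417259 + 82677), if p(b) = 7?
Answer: 49/249968 ≈ 0.00019603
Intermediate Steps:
V(T, X) = -593 - T (V(T, X) = 2 + (-595 - T) = -593 - T)
(V(-684, 312) + p(638))/(417259 + 82677) = ((-593 - 1*(-684)) + 7)/(417259 + 82677) = ((-593 + 684) + 7)/499936 = (91 + 7)*(1/499936) = 98*(1/499936) = 49/249968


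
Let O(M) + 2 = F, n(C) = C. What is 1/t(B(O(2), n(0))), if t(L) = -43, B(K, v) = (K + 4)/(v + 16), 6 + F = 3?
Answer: -1/43 ≈ -0.023256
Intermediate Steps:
F = -3 (F = -6 + 3 = -3)
O(M) = -5 (O(M) = -2 - 3 = -5)
B(K, v) = (4 + K)/(16 + v)
1/t(B(O(2), n(0))) = 1/(-43) = -1/43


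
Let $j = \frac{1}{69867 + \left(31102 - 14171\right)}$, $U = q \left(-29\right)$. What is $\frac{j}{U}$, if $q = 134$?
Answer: $- \frac{1}{337297028} \approx -2.9647 \cdot 10^{-9}$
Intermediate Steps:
$U = -3886$ ($U = 134 \left(-29\right) = -3886$)
$j = \frac{1}{86798}$ ($j = \frac{1}{69867 + 16931} = \frac{1}{86798} \approx 1.1521 \cdot 10^{-5}$)
$\frac{j}{U} = \frac{1}{86798 \left(-3886\right)} = \frac{1}{86798} \left(- \frac{1}{3886}\right) = - \frac{1}{337297028}$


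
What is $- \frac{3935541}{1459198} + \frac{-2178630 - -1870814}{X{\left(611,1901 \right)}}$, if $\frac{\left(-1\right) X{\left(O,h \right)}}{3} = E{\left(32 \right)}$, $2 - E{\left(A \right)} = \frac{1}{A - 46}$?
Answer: $\frac{6287960489885}{126950226} \approx 49531.0$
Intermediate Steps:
$E{\left(A \right)} = 2 - \frac{1}{-46 + A}$ ($E{\left(A \right)} = 2 - \frac{1}{A - 46} = 2 - \frac{1}{-46 + A}$)
$X{\left(O,h \right)} = - \frac{87}{14}$ ($X{\left(O,h \right)} = - 3 \frac{-93 + 2 \cdot 32}{-46 + 32} = - 3 \frac{-93 + 64}{-14} = - 3 \left(\left(- \frac{1}{14}\right) \left(-29\right)\right) = \left(-3\right) \frac{29}{14} = - \frac{87}{14}$)
$- \frac{3935541}{1459198} + \frac{-2178630 - -1870814}{X{\left(611,1901 \right)}} = - \frac{3935541}{1459198} + \frac{-2178630 - -1870814}{- \frac{87}{14}} = \left(-3935541\right) \frac{1}{1459198} + \left(-2178630 + 1870814\right) \left(- \frac{14}{87}\right) = - \frac{3935541}{1459198} - - \frac{4309424}{87} = - \frac{3935541}{1459198} + \frac{4309424}{87} = \frac{6287960489885}{126950226}$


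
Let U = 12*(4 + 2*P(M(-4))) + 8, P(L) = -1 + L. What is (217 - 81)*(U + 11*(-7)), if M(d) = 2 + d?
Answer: -12648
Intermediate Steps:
U = -16 (U = 12*(4 + 2*(-1 + (2 - 4))) + 8 = 12*(4 + 2*(-1 - 2)) + 8 = 12*(4 + 2*(-3)) + 8 = 12*(4 - 6) + 8 = 12*(-2) + 8 = -24 + 8 = -16)
(217 - 81)*(U + 11*(-7)) = (217 - 81)*(-16 + 11*(-7)) = 136*(-16 - 77) = 136*(-93) = -12648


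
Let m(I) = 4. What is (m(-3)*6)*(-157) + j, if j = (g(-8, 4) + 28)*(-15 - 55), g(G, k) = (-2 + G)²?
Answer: -12728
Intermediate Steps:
j = -8960 (j = ((-2 - 8)² + 28)*(-15 - 55) = ((-10)² + 28)*(-70) = (100 + 28)*(-70) = 128*(-70) = -8960)
(m(-3)*6)*(-157) + j = (4*6)*(-157) - 8960 = 24*(-157) - 8960 = -3768 - 8960 = -12728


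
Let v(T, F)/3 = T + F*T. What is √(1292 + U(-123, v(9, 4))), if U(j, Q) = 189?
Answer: √1481 ≈ 38.484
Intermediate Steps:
v(T, F) = 3*T + 3*F*T (v(T, F) = 3*(T + F*T) = 3*T + 3*F*T)
√(1292 + U(-123, v(9, 4))) = √(1292 + 189) = √1481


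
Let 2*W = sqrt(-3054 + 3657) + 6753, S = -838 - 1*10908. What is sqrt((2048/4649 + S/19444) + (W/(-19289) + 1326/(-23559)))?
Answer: sqrt(-18510124322967481047922470739172 - 3645041631146956101978687126*sqrt(67))/6846371692275826 ≈ 0.62892*I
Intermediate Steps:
S = -11746 (S = -838 - 10908 = -11746)
W = 6753/2 + 3*sqrt(67)/2 (W = (sqrt(-3054 + 3657) + 6753)/2 = (sqrt(603) + 6753)/2 = (3*sqrt(67) + 6753)/2 = (6753 + 3*sqrt(67))/2 = 6753/2 + 3*sqrt(67)/2 ≈ 3388.8)
sqrt((2048/4649 + S/19444) + (W/(-19289) + 1326/(-23559))) = sqrt((2048/4649 - 11746/19444) + ((6753/2 + 3*sqrt(67)/2)/(-19289) + 1326/(-23559))) = sqrt((2048*(1/4649) - 11746*1/19444) + ((6753/2 + 3*sqrt(67)/2)*(-1/19289) + 1326*(-1/23559))) = sqrt((2048/4649 - 5873/9722) + ((-6753/38578 - 3*sqrt(67)/38578) - 442/7853)) = sqrt(-7392921/45197578 + (-70082785/302953034 - 3*sqrt(67)/38578)) = sqrt(-1351819997141761/3423185846137913 - 3*sqrt(67)/38578)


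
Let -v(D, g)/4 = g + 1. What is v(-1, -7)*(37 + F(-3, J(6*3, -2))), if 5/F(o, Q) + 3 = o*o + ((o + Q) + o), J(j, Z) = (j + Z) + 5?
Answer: 6256/7 ≈ 893.71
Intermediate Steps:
J(j, Z) = 5 + Z + j (J(j, Z) = (Z + j) + 5 = 5 + Z + j)
v(D, g) = -4 - 4*g (v(D, g) = -4*(g + 1) = -4*(1 + g) = -4 - 4*g)
F(o, Q) = 5/(-3 + Q + o**2 + 2*o) (F(o, Q) = 5/(-3 + (o*o + ((o + Q) + o))) = 5/(-3 + (o**2 + ((Q + o) + o))) = 5/(-3 + (o**2 + (Q + 2*o))) = 5/(-3 + (Q + o**2 + 2*o)) = 5/(-3 + Q + o**2 + 2*o))
v(-1, -7)*(37 + F(-3, J(6*3, -2))) = (-4 - 4*(-7))*(37 + 5/(-3 + (5 - 2 + 6*3) + (-3)**2 + 2*(-3))) = (-4 + 28)*(37 + 5/(-3 + (5 - 2 + 18) + 9 - 6)) = 24*(37 + 5/(-3 + 21 + 9 - 6)) = 24*(37 + 5/21) = 24*(782/21) = 6256/7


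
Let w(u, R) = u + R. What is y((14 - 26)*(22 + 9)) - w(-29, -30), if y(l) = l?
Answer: -313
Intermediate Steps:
w(u, R) = R + u
y((14 - 26)*(22 + 9)) - w(-29, -30) = (14 - 26)*(22 + 9) - (-30 - 29) = -12*31 - 1*(-59) = -372 + 59 = -313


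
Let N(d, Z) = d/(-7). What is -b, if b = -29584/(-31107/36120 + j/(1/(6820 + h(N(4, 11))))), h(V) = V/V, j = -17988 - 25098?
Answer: -356191360/3538430866609 ≈ -0.00010066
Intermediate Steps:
j = -43086
N(d, Z) = -d/7 (N(d, Z) = d*(-⅐) = -d/7)
h(V) = 1
b = 356191360/3538430866609 (b = -29584/(-31107/36120 - 43086/(1/(6820 + 1))) = -29584/(-31107*1/36120 - 43086/(1/6821)) = -29584/(-10369/12040 - 43086/1/6821) = -29584/(-10369/12040 - 43086*6821) = -29584/(-10369/12040 - 293889606) = -29584/(-3538430866609/12040) = -29584*(-12040/3538430866609) = 356191360/3538430866609 ≈ 0.00010066)
-b = -1*356191360/3538430866609 = -356191360/3538430866609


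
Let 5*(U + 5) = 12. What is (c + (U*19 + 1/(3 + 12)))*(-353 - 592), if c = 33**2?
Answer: -982485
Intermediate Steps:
U = -13/5 (U = -5 + (1/5)*12 = -5 + 12/5 = -13/5 ≈ -2.6000)
c = 1089
(c + (U*19 + 1/(3 + 12)))*(-353 - 592) = (1089 + (-13/5*19 + 1/(3 + 12)))*(-353 - 592) = (1089 + (-247/5 + 1/15))*(-945) = (1089 - 148/3)*(-945) = (3119/3)*(-945) = -982485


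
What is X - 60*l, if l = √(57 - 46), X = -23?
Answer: -23 - 60*√11 ≈ -222.00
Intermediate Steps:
l = √11 ≈ 3.3166
X - 60*l = -23 - 60*√11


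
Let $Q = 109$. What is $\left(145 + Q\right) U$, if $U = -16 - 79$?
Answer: $-24130$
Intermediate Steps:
$U = -95$ ($U = -16 - 79 = -95$)
$\left(145 + Q\right) U = \left(145 + 109\right) \left(-95\right) = 254 \left(-95\right) = -24130$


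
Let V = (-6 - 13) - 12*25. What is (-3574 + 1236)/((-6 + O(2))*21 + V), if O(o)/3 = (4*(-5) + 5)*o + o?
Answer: 2338/2209 ≈ 1.0584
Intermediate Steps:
V = -319 (V = -19 - 300 = -319)
O(o) = -42*o (O(o) = 3*((4*(-5) + 5)*o + o) = 3*((-20 + 5)*o + o) = 3*(-15*o + o) = 3*(-14*o) = -42*o)
(-3574 + 1236)/((-6 + O(2))*21 + V) = (-3574 + 1236)/((-6 - 42*2)*21 - 319) = -2338/((-6 - 84)*21 - 319) = -2338/(-90*21 - 319) = -2338/(-1890 - 319) = -2338/(-2209) = -2338*(-1/2209) = 2338/2209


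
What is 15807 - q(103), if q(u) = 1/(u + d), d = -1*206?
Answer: 1628122/103 ≈ 15807.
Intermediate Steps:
d = -206
q(u) = 1/(-206 + u) (q(u) = 1/(u - 206) = 1/(-206 + u))
15807 - q(103) = 15807 - 1/(-206 + 103) = 15807 - 1/(-103) = 15807 - 1*(-1/103) = 15807 + 1/103 = 1628122/103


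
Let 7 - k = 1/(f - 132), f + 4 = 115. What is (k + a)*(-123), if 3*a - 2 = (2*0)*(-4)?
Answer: -6642/7 ≈ -948.86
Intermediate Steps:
f = 111 (f = -4 + 115 = 111)
a = ⅔ (a = ⅔ + ((2*0)*(-4))/3 = ⅔ + (0*(-4))/3 = ⅔ + (⅓)*0 = ⅔ + 0 = ⅔ ≈ 0.66667)
k = 148/21 (k = 7 - 1/(111 - 132) = 7 - 1/(-21) = 7 - 1*(-1/21) = 7 + 1/21 = 148/21 ≈ 7.0476)
(k + a)*(-123) = (148/21 + ⅔)*(-123) = (54/7)*(-123) = -6642/7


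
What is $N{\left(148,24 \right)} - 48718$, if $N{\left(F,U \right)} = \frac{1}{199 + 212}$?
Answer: $- \frac{20023097}{411} \approx -48718.0$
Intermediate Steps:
$N{\left(F,U \right)} = \frac{1}{411}$
$N{\left(148,24 \right)} - 48718 = \frac{1}{411} - 48718 = - \frac{20023097}{411}$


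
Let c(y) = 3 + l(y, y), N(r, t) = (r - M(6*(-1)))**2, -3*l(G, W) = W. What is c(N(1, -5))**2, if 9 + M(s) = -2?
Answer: 2025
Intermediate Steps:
M(s) = -11 (M(s) = -9 - 2 = -11)
l(G, W) = -W/3
N(r, t) = (11 + r)**2 (N(r, t) = (r - 1*(-11))**2 = (r + 11)**2 = (11 + r)**2)
c(y) = 3 - y/3
c(N(1, -5))**2 = (3 - (11 + 1)**2/3)**2 = (3 - 1/3*12**2)**2 = (3 - 1/3*144)**2 = (3 - 48)**2 = (-45)**2 = 2025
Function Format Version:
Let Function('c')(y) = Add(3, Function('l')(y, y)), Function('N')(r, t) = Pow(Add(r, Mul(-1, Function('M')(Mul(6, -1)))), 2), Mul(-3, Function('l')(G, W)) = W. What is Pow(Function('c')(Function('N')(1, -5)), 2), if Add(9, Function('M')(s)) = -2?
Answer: 2025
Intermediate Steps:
Function('M')(s) = -11 (Function('M')(s) = Add(-9, -2) = -11)
Function('l')(G, W) = Mul(Rational(-1, 3), W)
Function('N')(r, t) = Pow(Add(11, r), 2) (Function('N')(r, t) = Pow(Add(r, Mul(-1, -11)), 2) = Pow(Add(r, 11), 2) = Pow(Add(11, r), 2))
Function('c')(y) = Add(3, Mul(Rational(-1, 3), y))
Pow(Function('c')(Function('N')(1, -5)), 2) = Pow(Add(3, Mul(Rational(-1, 3), Pow(Add(11, 1), 2))), 2) = Pow(Add(3, Mul(Rational(-1, 3), Pow(12, 2))), 2) = Pow(Add(3, Mul(Rational(-1, 3), 144)), 2) = Pow(Add(3, -48), 2) = Pow(-45, 2) = 2025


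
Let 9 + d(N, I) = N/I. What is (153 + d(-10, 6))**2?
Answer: 182329/9 ≈ 20259.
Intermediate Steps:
d(N, I) = -9 + N/I
(153 + d(-10, 6))**2 = (153 + (-9 - 10/6))**2 = (153 + (-9 - 10*1/6))**2 = (153 + (-9 - 5/3))**2 = (153 - 32/3)**2 = (427/3)**2 = 182329/9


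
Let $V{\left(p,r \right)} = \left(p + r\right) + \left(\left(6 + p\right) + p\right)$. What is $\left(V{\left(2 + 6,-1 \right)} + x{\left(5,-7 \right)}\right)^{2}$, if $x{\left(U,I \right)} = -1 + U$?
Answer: $1089$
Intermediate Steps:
$V{\left(p,r \right)} = 6 + r + 3 p$ ($V{\left(p,r \right)} = \left(p + r\right) + \left(6 + 2 p\right) = 6 + r + 3 p$)
$\left(V{\left(2 + 6,-1 \right)} + x{\left(5,-7 \right)}\right)^{2} = \left(\left(6 - 1 + 3 \left(2 + 6\right)\right) + \left(-1 + 5\right)\right)^{2} = \left(\left(6 - 1 + 3 \cdot 8\right) + 4\right)^{2} = \left(\left(6 - 1 + 24\right) + 4\right)^{2} = \left(29 + 4\right)^{2} = 33^{2} = 1089$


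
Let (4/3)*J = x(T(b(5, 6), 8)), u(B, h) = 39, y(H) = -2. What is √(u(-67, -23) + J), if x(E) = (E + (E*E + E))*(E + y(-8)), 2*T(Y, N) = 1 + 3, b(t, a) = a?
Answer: √39 ≈ 6.2450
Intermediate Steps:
T(Y, N) = 2 (T(Y, N) = (1 + 3)/2 = (½)*4 = 2)
x(E) = (-2 + E)*(E² + 2*E) (x(E) = (E + (E*E + E))*(E - 2) = (E + (E² + E))*(-2 + E) = (E + (E + E²))*(-2 + E) = (E² + 2*E)*(-2 + E) = (-2 + E)*(E² + 2*E))
J = 0 (J = 3*(2*(-4 + 2²))/4 = 3*(2*(-4 + 4))/4 = 3*(2*0)/4 = (¾)*0 = 0)
√(u(-67, -23) + J) = √(39 + 0) = √39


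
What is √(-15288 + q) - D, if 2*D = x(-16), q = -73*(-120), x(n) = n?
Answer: 8 + 8*I*√102 ≈ 8.0 + 80.796*I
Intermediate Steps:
q = 8760
D = -8 (D = (½)*(-16) = -8)
√(-15288 + q) - D = √(-15288 + 8760) - 1*(-8) = √(-6528) + 8 = 8*I*√102 + 8 = 8 + 8*I*√102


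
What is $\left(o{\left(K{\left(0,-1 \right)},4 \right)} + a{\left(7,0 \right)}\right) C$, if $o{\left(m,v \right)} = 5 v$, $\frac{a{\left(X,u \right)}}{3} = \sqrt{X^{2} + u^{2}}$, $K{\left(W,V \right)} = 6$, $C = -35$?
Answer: $-1435$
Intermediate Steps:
$a{\left(X,u \right)} = 3 \sqrt{X^{2} + u^{2}}$
$\left(o{\left(K{\left(0,-1 \right)},4 \right)} + a{\left(7,0 \right)}\right) C = \left(5 \cdot 4 + 3 \sqrt{7^{2} + 0^{2}}\right) \left(-35\right) = \left(20 + 3 \sqrt{49 + 0}\right) \left(-35\right) = \left(20 + 3 \sqrt{49}\right) \left(-35\right) = \left(20 + 3 \cdot 7\right) \left(-35\right) = \left(20 + 21\right) \left(-35\right) = 41 \left(-35\right) = -1435$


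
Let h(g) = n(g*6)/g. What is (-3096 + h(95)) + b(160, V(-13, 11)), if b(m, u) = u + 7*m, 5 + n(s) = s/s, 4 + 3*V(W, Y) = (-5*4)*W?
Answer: -538852/285 ≈ -1890.7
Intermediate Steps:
V(W, Y) = -4/3 - 20*W/3 (V(W, Y) = -4/3 + ((-5*4)*W)/3 = -4/3 + (-20*W)/3 = -4/3 - 20*W/3)
n(s) = -4 (n(s) = -5 + s/s = -5 + 1 = -4)
h(g) = -4/g
(-3096 + h(95)) + b(160, V(-13, 11)) = (-3096 - 4/95) + ((-4/3 - 20/3*(-13)) + 7*160) = (-3096 - 4*1/95) + ((-4/3 + 260/3) + 1120) = (-3096 - 4/95) + (256/3 + 1120) = -294124/95 + 3616/3 = -538852/285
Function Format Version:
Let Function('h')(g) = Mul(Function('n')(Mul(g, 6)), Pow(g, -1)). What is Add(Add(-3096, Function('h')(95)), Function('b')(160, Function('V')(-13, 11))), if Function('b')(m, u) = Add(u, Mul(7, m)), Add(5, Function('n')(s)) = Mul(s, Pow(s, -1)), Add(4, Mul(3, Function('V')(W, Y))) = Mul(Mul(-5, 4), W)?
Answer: Rational(-538852, 285) ≈ -1890.7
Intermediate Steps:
Function('V')(W, Y) = Add(Rational(-4, 3), Mul(Rational(-20, 3), W)) (Function('V')(W, Y) = Add(Rational(-4, 3), Mul(Rational(1, 3), Mul(Mul(-5, 4), W))) = Add(Rational(-4, 3), Mul(Rational(1, 3), Mul(-20, W))) = Add(Rational(-4, 3), Mul(Rational(-20, 3), W)))
Function('n')(s) = -4 (Function('n')(s) = Add(-5, Mul(s, Pow(s, -1))) = Add(-5, 1) = -4)
Function('h')(g) = Mul(-4, Pow(g, -1))
Add(Add(-3096, Function('h')(95)), Function('b')(160, Function('V')(-13, 11))) = Add(Add(-3096, Mul(-4, Pow(95, -1))), Add(Add(Rational(-4, 3), Mul(Rational(-20, 3), -13)), Mul(7, 160))) = Add(Add(-3096, Mul(-4, Rational(1, 95))), Add(Add(Rational(-4, 3), Rational(260, 3)), 1120)) = Add(Add(-3096, Rational(-4, 95)), Add(Rational(256, 3), 1120)) = Add(Rational(-294124, 95), Rational(3616, 3)) = Rational(-538852, 285)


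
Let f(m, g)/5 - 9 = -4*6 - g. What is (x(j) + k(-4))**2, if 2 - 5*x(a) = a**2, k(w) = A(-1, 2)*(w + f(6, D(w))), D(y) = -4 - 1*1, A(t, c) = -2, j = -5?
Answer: 267289/25 ≈ 10692.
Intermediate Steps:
D(y) = -5 (D(y) = -4 - 1 = -5)
f(m, g) = -75 - 5*g (f(m, g) = 45 + 5*(-4*6 - g) = 45 + 5*(-24 - g) = 45 + (-120 - 5*g) = -75 - 5*g)
k(w) = 100 - 2*w (k(w) = -2*(w + (-75 - 5*(-5))) = -2*(w + (-75 + 25)) = -2*(w - 50) = -2*(-50 + w) = 100 - 2*w)
x(a) = 2/5 - a**2/5
(x(j) + k(-4))**2 = ((2/5 - 1/5*(-5)**2) + (100 - 2*(-4)))**2 = ((2/5 - 1/5*25) + (100 + 8))**2 = ((2/5 - 5) + 108)**2 = (-23/5 + 108)**2 = (517/5)**2 = 267289/25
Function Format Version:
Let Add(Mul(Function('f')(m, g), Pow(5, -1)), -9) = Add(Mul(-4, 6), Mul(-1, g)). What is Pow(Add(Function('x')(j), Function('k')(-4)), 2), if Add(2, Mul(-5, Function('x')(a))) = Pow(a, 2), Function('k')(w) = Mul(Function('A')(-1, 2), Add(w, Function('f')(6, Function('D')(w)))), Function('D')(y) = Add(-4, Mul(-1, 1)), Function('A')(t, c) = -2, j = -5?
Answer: Rational(267289, 25) ≈ 10692.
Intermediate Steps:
Function('D')(y) = -5 (Function('D')(y) = Add(-4, -1) = -5)
Function('f')(m, g) = Add(-75, Mul(-5, g)) (Function('f')(m, g) = Add(45, Mul(5, Add(Mul(-4, 6), Mul(-1, g)))) = Add(45, Mul(5, Add(-24, Mul(-1, g)))) = Add(45, Add(-120, Mul(-5, g))) = Add(-75, Mul(-5, g)))
Function('k')(w) = Add(100, Mul(-2, w)) (Function('k')(w) = Mul(-2, Add(w, Add(-75, Mul(-5, -5)))) = Mul(-2, Add(w, Add(-75, 25))) = Mul(-2, Add(w, -50)) = Mul(-2, Add(-50, w)) = Add(100, Mul(-2, w)))
Function('x')(a) = Add(Rational(2, 5), Mul(Rational(-1, 5), Pow(a, 2)))
Pow(Add(Function('x')(j), Function('k')(-4)), 2) = Pow(Add(Add(Rational(2, 5), Mul(Rational(-1, 5), Pow(-5, 2))), Add(100, Mul(-2, -4))), 2) = Pow(Add(Add(Rational(2, 5), Mul(Rational(-1, 5), 25)), Add(100, 8)), 2) = Pow(Add(Add(Rational(2, 5), -5), 108), 2) = Pow(Add(Rational(-23, 5), 108), 2) = Pow(Rational(517, 5), 2) = Rational(267289, 25)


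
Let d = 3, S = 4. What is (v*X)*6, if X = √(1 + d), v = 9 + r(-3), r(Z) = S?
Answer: 156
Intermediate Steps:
r(Z) = 4
v = 13 (v = 9 + 4 = 13)
X = 2 (X = √(1 + 3) = √4 = 2)
(v*X)*6 = (13*2)*6 = 26*6 = 156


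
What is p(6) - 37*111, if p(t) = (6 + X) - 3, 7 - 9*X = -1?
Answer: -36928/9 ≈ -4103.1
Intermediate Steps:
X = 8/9 (X = 7/9 - ⅑*(-1) = 7/9 + ⅑ = 8/9 ≈ 0.88889)
p(t) = 35/9 (p(t) = (6 + 8/9) - 3 = 62/9 - 3 = 35/9)
p(6) - 37*111 = 35/9 - 37*111 = 35/9 - 4107 = -36928/9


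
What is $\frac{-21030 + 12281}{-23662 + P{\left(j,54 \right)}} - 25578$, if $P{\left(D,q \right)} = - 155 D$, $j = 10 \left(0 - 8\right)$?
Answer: $- \frac{288050687}{11262} \approx -25577.0$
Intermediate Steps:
$j = -80$ ($j = 10 \left(0 - 8\right) = 10 \left(-8\right) = -80$)
$\frac{-21030 + 12281}{-23662 + P{\left(j,54 \right)}} - 25578 = \frac{-21030 + 12281}{-23662 - -12400} - 25578 = - \frac{8749}{-23662 + 12400} - 25578 = - \frac{8749}{-11262} - 25578 = \left(-8749\right) \left(- \frac{1}{11262}\right) - 25578 = \frac{8749}{11262} - 25578 = - \frac{288050687}{11262}$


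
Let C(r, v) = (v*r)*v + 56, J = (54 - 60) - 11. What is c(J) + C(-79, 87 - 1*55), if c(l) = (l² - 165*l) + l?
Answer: -77763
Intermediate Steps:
J = -17 (J = -6 - 11 = -17)
C(r, v) = 56 + r*v² (C(r, v) = (r*v)*v + 56 = r*v² + 56 = 56 + r*v²)
c(l) = l² - 164*l
c(J) + C(-79, 87 - 1*55) = -17*(-164 - 17) + (56 - 79*(87 - 1*55)²) = -17*(-181) + (56 - 79*(87 - 55)²) = 3077 + (56 - 79*32²) = 3077 + (56 - 79*1024) = 3077 + (56 - 80896) = 3077 - 80840 = -77763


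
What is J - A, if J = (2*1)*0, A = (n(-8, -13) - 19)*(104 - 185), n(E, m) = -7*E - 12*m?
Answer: 15633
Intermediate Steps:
n(E, m) = -12*m - 7*E
A = -15633 (A = ((-12*(-13) - 7*(-8)) - 19)*(104 - 185) = ((156 + 56) - 19)*(-81) = (212 - 19)*(-81) = 193*(-81) = -15633)
J = 0 (J = 2*0 = 0)
J - A = 0 - 1*(-15633) = 0 + 15633 = 15633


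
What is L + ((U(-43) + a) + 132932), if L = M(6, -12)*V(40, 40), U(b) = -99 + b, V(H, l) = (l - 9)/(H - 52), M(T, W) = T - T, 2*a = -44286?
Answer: 110647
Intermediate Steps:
a = -22143 (a = (½)*(-44286) = -22143)
M(T, W) = 0
V(H, l) = (-9 + l)/(-52 + H)
L = 0 (L = 0*((-9 + 40)/(-52 + 40)) = 0*(31/(-12)) = 0*(-1/12*31) = 0*(-31/12) = 0)
L + ((U(-43) + a) + 132932) = 0 + (((-99 - 43) - 22143) + 132932) = 0 + ((-142 - 22143) + 132932) = 0 + (-22285 + 132932) = 0 + 110647 = 110647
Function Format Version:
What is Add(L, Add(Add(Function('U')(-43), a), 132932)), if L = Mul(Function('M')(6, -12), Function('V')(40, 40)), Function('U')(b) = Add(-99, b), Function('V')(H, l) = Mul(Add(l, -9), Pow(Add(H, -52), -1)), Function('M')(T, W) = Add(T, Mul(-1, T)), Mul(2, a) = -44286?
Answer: 110647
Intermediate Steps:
a = -22143 (a = Mul(Rational(1, 2), -44286) = -22143)
Function('M')(T, W) = 0
Function('V')(H, l) = Mul(Pow(Add(-52, H), -1), Add(-9, l)) (Function('V')(H, l) = Mul(Add(-9, l), Pow(Add(-52, H), -1)) = Mul(Pow(Add(-52, H), -1), Add(-9, l)))
L = 0 (L = Mul(0, Mul(Pow(Add(-52, 40), -1), Add(-9, 40))) = Mul(0, Mul(Pow(-12, -1), 31)) = Mul(0, Mul(Rational(-1, 12), 31)) = Mul(0, Rational(-31, 12)) = 0)
Add(L, Add(Add(Function('U')(-43), a), 132932)) = Add(0, Add(Add(Add(-99, -43), -22143), 132932)) = Add(0, Add(Add(-142, -22143), 132932)) = Add(0, Add(-22285, 132932)) = Add(0, 110647) = 110647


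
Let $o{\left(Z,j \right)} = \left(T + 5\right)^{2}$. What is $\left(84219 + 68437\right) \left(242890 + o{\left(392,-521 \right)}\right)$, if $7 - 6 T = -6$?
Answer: $\frac{333778107796}{9} \approx 3.7086 \cdot 10^{10}$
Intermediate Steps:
$T = \frac{13}{6}$ ($T = \frac{7}{6} - -1 = \frac{7}{6} + 1 = \frac{13}{6} \approx 2.1667$)
$o{\left(Z,j \right)} = \frac{1849}{36}$ ($o{\left(Z,j \right)} = \left(\frac{13}{6} + 5\right)^{2} = \left(\frac{43}{6}\right)^{2} = \frac{1849}{36}$)
$\left(84219 + 68437\right) \left(242890 + o{\left(392,-521 \right)}\right) = \left(84219 + 68437\right) \left(242890 + \frac{1849}{36}\right) = 152656 \cdot \frac{8745889}{36} = \frac{333778107796}{9}$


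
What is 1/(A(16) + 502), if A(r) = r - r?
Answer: 1/502 ≈ 0.0019920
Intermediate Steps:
A(r) = 0
1/(A(16) + 502) = 1/(0 + 502) = 1/502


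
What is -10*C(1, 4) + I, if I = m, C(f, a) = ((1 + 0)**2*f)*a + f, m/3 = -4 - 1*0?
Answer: -62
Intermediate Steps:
m = -12 (m = 3*(-4 - 1*0) = 3*(-4 + 0) = 3*(-4) = -12)
C(f, a) = f + a*f (C(f, a) = (1**2*f)*a + f = (1*f)*a + f = f*a + f = a*f + f = f + a*f)
I = -12
-10*C(1, 4) + I = -10*(1 + 4) - 12 = -10*5 - 12 = -50 - 12 = -62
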